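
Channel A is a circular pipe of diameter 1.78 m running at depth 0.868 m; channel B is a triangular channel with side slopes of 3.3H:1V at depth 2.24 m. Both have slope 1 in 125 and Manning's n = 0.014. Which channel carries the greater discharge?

Channel A: For a circular section of diameter D = 1.78 m at depth y = 0.868 m, the central angle is θ = 2 arccos(1 − 2y/D) = 3.092 rad. Then A = (D²/8)(θ − sin θ) = 1.205 m² and P = Dθ/2 = 2.752 m. Hydraulic radius R = A/P = 1.205/2.752 = 0.4379 m. Q_A = (1/0.014)·1.205·0.4379^(2/3)·√0.008 = 4.44 m³/s.
Channel B: For a triangular section with side slope z = 3.3: A = zy² = 3.3×2.24² = 16.56 m²; P = 2y√(1+z²) = 2×2.24×3.448 = 15.45 m. Hydraulic radius R = A/P = 16.56/15.45 = 1.072 m. Q_B = (1/0.014)·16.56·1.072^(2/3)·√0.008 = 110.8 m³/s.
Q_A = 4.44 m³/s vs Q_B = 110.8 m³/s, so channel B carries more.

channel B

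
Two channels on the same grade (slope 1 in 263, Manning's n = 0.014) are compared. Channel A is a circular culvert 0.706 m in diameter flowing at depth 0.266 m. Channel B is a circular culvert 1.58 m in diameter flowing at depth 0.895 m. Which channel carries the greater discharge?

Channel A: For a circular section of diameter D = 0.706 m at depth y = 0.266 m, the central angle is θ = 2 arccos(1 − 2y/D) = 2.644 rad. Then A = (D²/8)(θ − sin θ) = 0.1349 m² and P = Dθ/2 = 0.9332 m. Hydraulic radius R = A/P = 0.1349/0.9332 = 0.1446 m. Q_A = (1/0.014)·0.1349·0.1446^(2/3)·√0.003802 = 0.1637 m³/s.
Channel B: For a circular section of diameter D = 1.58 m at depth y = 0.895 m, the central angle is θ = 2 arccos(1 − 2y/D) = 3.408 rad. Then A = (D²/8)(θ − sin θ) = 1.146 m² and P = Dθ/2 = 2.692 m. Hydraulic radius R = A/P = 1.146/2.692 = 0.4255 m. Q_B = (1/0.014)·1.146·0.4255^(2/3)·√0.003802 = 2.855 m³/s.
Q_A = 0.1637 m³/s vs Q_B = 2.855 m³/s, so channel B carries more.

channel B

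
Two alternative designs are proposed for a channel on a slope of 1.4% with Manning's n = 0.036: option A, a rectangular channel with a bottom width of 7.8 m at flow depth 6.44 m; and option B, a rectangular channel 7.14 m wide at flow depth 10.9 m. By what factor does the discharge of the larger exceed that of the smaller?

1.66

Channel A: Flow area A = b·y = 7.8 × 6.44 = 50.23 m². Wetted perimeter P = b + 2y = 7.8 + 2×6.44 = 20.68 m. Hydraulic radius R = A/P = 50.23/20.68 = 2.429 m. Q_A = (1/0.036)·50.23·2.429^(2/3)·√0.014 = 298.3 m³/s.
Channel B: Flow area A = b·y = 7.14 × 10.9 = 77.83 m². Wetted perimeter P = b + 2y = 7.14 + 2×10.9 = 28.94 m. Hydraulic radius R = A/P = 77.83/28.94 = 2.689 m. Q_B = (1/0.036)·77.83·2.689^(2/3)·√0.014 = 494.7 m³/s.
The larger discharge is 494.7 m³/s and the smaller is 298.3 m³/s; the ratio is 1.66.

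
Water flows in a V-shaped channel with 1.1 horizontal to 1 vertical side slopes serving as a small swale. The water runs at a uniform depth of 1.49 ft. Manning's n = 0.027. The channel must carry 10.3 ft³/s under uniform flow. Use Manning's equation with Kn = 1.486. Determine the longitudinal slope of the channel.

S = 0.013

For a triangular section with side slope z = 1.1: A = zy² = 1.1×1.49² = 2.442 ft²; P = 2y√(1+z²) = 2×1.49×1.487 = 4.43 ft.
Hydraulic radius R = A/P = 2.442/4.43 = 0.5513 ft.
From Manning's equation, S = [nQ / (1.486 A R^(2/3))]² = [0.027 × 10.3 / (1.486 × 2.442 × 0.5513^(2/3))]² = 0.013.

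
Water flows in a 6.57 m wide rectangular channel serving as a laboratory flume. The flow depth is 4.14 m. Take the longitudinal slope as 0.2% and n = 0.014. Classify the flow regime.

Flow area A = b·y = 6.57 × 4.14 = 27.2 m². Wetted perimeter P = b + 2y = 6.57 + 2×4.14 = 14.85 m.
Hydraulic radius R = A/P = 27.2/14.85 = 1.832 m.
V = (1/n) R^(2/3) √S = (1/0.014) × 1.832^(2/3) × √0.002 = 4.782 m/s. Hydraulic depth D_h = A/T = 27.2/6.57 = 4.14 m.
Froude number Fr = V/√(g·D_h) = 4.782/√(9.81×4.14) = 0.75, which is less than 1, so the flow is subcritical.

subcritical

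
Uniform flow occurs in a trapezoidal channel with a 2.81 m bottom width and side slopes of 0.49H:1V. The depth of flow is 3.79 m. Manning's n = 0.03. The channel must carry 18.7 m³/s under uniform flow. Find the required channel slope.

With bottom width b = 2.81 m and side slope z = 0.49: A = (b + zy)y = (2.81 + 0.49×3.79)×3.79 = 17.69 m²; P = b + 2y√(1+z²) = 2.81 + 2×3.79×1.114 = 11.25 m.
Hydraulic radius R = A/P = 17.69/11.25 = 1.572 m.
From Manning's equation, S = [nQ / (1 A R^(2/3))]² = [0.03 × 18.7 / (1 × 17.69 × 1.572^(2/3))]² = 0.00055.

S = 0.00055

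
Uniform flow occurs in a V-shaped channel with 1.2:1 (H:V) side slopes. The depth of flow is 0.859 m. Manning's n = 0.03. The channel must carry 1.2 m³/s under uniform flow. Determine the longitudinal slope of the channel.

For a triangular section with side slope z = 1.2: A = zy² = 1.2×0.859² = 0.8855 m²; P = 2y√(1+z²) = 2×0.859×1.562 = 2.684 m.
Hydraulic radius R = A/P = 0.8855/2.684 = 0.33 m.
From Manning's equation, S = [nQ / (1 A R^(2/3))]² = [0.03 × 1.2 / (1 × 0.8855 × 0.33^(2/3))]² = 0.00725.

S = 0.00725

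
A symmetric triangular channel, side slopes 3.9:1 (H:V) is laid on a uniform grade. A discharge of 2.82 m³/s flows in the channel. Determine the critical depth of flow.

y_c = 0.639 m

At critical depth, Q² T / (g A³) = 1, i.e. A³/T = Q²/g = 2.82²/9.81 = 0.8106.
Trying y = 0.801 m: A³/T = 2.508 — high.
Trying y = 0.571 m: A³/T = 0.4616 — low.
Trying y = 0.639 m: A³/T = 0.8102 — ≈ 0.8106.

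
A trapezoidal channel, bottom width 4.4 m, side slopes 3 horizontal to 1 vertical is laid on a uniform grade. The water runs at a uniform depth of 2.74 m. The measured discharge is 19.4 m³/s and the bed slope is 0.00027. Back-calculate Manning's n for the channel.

With bottom width b = 4.4 m and side slope z = 3: A = (b + zy)y = (4.4 + 3×2.74)×2.74 = 34.58 m²; P = b + 2y√(1+z²) = 4.4 + 2×2.74×3.162 = 21.73 m.
Hydraulic radius R = A/P = 34.58/21.73 = 1.591 m.
Rearranging Manning's equation: n = (1/Q) A R^(2/3) S^(1/2) = (1/19.4) × 34.58 × 1.591^(2/3) × √0.00027 = 0.0399.

n = 0.0399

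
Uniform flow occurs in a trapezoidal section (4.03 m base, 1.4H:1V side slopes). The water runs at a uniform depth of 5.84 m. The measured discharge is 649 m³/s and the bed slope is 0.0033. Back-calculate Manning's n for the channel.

With bottom width b = 4.03 m and side slope z = 1.4: A = (b + zy)y = (4.03 + 1.4×5.84)×5.84 = 71.28 m²; P = b + 2y√(1+z²) = 4.03 + 2×5.84×1.72 = 24.13 m.
Hydraulic radius R = A/P = 71.28/24.13 = 2.955 m.
Rearranging Manning's equation: n = (1/Q) A R^(2/3) S^(1/2) = (1/649) × 71.28 × 2.955^(2/3) × √0.0033 = 0.013.

n = 0.013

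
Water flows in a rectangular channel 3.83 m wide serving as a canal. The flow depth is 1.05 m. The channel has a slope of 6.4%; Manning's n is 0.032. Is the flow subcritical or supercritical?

supercritical

Flow area A = b·y = 3.83 × 1.05 = 4.022 m². Wetted perimeter P = b + 2y = 3.83 + 2×1.05 = 5.93 m.
Hydraulic radius R = A/P = 4.022/5.93 = 0.6782 m.
V = (1/n) R^(2/3) √S = (1/0.032) × 0.6782^(2/3) × √0.064 = 6.102 m/s. Hydraulic depth D_h = A/T = 4.022/3.83 = 1.05 m.
Froude number Fr = V/√(g·D_h) = 6.102/√(9.81×1.05) = 1.9, which is greater than 1, so the flow is supercritical.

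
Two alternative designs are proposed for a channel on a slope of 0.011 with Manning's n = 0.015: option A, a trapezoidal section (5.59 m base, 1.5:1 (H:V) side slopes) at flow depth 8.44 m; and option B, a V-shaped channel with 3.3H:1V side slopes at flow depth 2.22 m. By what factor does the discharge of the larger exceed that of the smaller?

Channel A: With bottom width b = 5.59 m and side slope z = 1.5: A = (b + zy)y = (5.59 + 1.5×8.44)×8.44 = 154 m²; P = b + 2y√(1+z²) = 5.59 + 2×8.44×1.803 = 36.02 m. Hydraulic radius R = A/P = 154/36.02 = 4.276 m. Q_A = (1/0.015)·154·4.276^(2/3)·√0.011 = 2837 m³/s.
Channel B: For a triangular section with side slope z = 3.3: A = zy² = 3.3×2.22² = 16.26 m²; P = 2y√(1+z²) = 2×2.22×3.448 = 15.31 m. Hydraulic radius R = A/P = 16.26/15.31 = 1.062 m. Q_B = (1/0.015)·16.26·1.062^(2/3)·√0.011 = 118.4 m³/s.
The larger discharge is 2837 m³/s and the smaller is 118.4 m³/s; the ratio is 24.

24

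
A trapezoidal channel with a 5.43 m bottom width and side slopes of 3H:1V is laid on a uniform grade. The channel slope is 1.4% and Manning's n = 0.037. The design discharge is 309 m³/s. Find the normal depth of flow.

y_n = 3.63 m

Manning's equation rearranged: A R^(2/3) = nQ / (1·√S) = 0.037 × 309 / (√0.014) = 96.63.
At y = 2.87 m: A R^(2/3) = 57.59 — too small.
At y = 4.2 m: A R^(2/3) = 134.5 — too large.
At y = 3.63 m: A R^(2/3) = 96.74 — matches.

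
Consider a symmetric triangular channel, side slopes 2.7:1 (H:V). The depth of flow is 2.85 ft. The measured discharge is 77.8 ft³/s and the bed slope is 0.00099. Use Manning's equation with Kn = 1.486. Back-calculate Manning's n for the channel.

n = 0.016

For a triangular section with side slope z = 2.7: A = zy² = 2.7×2.85² = 21.93 ft²; P = 2y√(1+z²) = 2×2.85×2.879 = 16.41 ft.
Hydraulic radius R = A/P = 21.93/16.41 = 1.336 ft.
Rearranging Manning's equation: n = (1.486/Q) A R^(2/3) S^(1/2) = (1.486/77.8) × 21.93 × 1.336^(2/3) × √0.00099 = 0.016.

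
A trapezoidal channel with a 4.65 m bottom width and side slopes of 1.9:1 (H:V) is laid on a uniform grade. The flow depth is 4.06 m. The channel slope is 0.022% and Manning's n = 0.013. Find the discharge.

Q = 99 m³/s

With bottom width b = 4.65 m and side slope z = 1.9: A = (b + zy)y = (4.65 + 1.9×4.06)×4.06 = 50.2 m²; P = b + 2y√(1+z²) = 4.65 + 2×4.06×2.147 = 22.08 m.
Hydraulic radius R = A/P = 50.2/22.08 = 2.273 m.
Manning's equation: Q = (1/n) A R^(2/3) S^(1/2) = (1/0.013) × 50.2 × 2.273^(2/3) × 0.00022^(1/2) = 99 m³/s.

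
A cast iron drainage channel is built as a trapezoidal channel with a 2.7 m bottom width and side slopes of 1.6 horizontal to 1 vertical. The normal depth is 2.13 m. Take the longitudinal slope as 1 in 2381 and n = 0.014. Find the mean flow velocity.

With bottom width b = 2.7 m and side slope z = 1.6: A = (b + zy)y = (2.7 + 1.6×2.13)×2.13 = 13.01 m²; P = b + 2y√(1+z²) = 2.7 + 2×2.13×1.887 = 10.74 m.
Hydraulic radius R = A/P = 13.01/10.74 = 1.212 m.
From Manning's equation, V = (1/n) R^(2/3) S^(1/2) = (1/0.014) × 1.212^(2/3) × 0.00042^(1/2) = 1.66 m/s.

V = 1.66 m/s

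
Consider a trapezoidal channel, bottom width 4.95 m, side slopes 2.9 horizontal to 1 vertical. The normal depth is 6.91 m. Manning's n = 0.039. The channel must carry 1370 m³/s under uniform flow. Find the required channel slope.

S = 0.0171

With bottom width b = 4.95 m and side slope z = 2.9: A = (b + zy)y = (4.95 + 2.9×6.91)×6.91 = 172.7 m²; P = b + 2y√(1+z²) = 4.95 + 2×6.91×3.068 = 47.34 m.
Hydraulic radius R = A/P = 172.7/47.34 = 3.647 m.
From Manning's equation, S = [nQ / (1 A R^(2/3))]² = [0.039 × 1370 / (1 × 172.7 × 3.647^(2/3))]² = 0.0171.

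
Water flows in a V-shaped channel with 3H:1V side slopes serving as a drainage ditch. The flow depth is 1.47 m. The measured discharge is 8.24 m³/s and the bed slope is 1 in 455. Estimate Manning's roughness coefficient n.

n = 0.029

For a triangular section with side slope z = 3: A = zy² = 3×1.47² = 6.483 m²; P = 2y√(1+z²) = 2×1.47×3.162 = 9.297 m.
Hydraulic radius R = A/P = 6.483/9.297 = 0.6973 m.
Rearranging Manning's equation: n = (1/Q) A R^(2/3) S^(1/2) = (1/8.24) × 6.483 × 0.6973^(2/3) × √0.002198 = 0.029.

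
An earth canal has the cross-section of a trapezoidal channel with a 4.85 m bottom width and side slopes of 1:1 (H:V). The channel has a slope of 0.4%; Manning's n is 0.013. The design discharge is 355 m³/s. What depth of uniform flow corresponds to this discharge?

Manning's equation rearranged: A R^(2/3) = nQ / (1·√S) = 0.013 × 355 / (√0.004) = 72.97.
Try y = 5.6 m: A R^(2/3) = 117 — too large.
Try y = 3.35 m: A R^(2/3) = 42.4 — too small.
Try y = 4.43 m: A R^(2/3) = 72.98 — close enough.

y_n = 4.43 m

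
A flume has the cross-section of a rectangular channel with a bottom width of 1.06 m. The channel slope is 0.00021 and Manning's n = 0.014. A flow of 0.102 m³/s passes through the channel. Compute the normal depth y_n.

Manning's equation rearranged: A R^(2/3) = nQ / (1·√S) = 0.014 × 0.102 / (√0.00021) = 0.09854.
Try y = 0.326 m: A R^(2/3) = 0.1189 — over.
Try y = 0.286 m: A R^(2/3) = 0.0987 — ≈ 0.09854.

y_n = 0.286 m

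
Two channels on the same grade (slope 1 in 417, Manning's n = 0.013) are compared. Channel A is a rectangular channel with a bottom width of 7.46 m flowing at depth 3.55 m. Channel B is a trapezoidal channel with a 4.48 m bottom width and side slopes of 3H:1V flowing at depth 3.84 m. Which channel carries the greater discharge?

channel B

Channel A: Flow area A = b·y = 7.46 × 3.55 = 26.48 m². Wetted perimeter P = b + 2y = 7.46 + 2×3.55 = 14.56 m. Hydraulic radius R = A/P = 26.48/14.56 = 1.819 m. Q_A = (1/0.013)·26.48·1.819^(2/3)·√0.002398 = 148.6 m³/s.
Channel B: With bottom width b = 4.48 m and side slope z = 3: A = (b + zy)y = (4.48 + 3×3.84)×3.84 = 61.44 m²; P = b + 2y√(1+z²) = 4.48 + 2×3.84×3.162 = 28.77 m. Hydraulic radius R = A/P = 61.44/28.77 = 2.136 m. Q_B = (1/0.013)·61.44·2.136^(2/3)·√0.002398 = 383.8 m³/s.
Q_A = 148.6 m³/s vs Q_B = 383.8 m³/s, so channel B carries more.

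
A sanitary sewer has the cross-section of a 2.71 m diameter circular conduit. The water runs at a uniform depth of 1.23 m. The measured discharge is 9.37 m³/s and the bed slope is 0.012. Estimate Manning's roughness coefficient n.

n = 0.022

For a circular section of diameter D = 2.71 m at depth y = 1.23 m, the central angle is θ = 2 arccos(1 − 2y/D) = 2.957 rad. Then A = (D²/8)(θ − sin θ) = 2.546 m² and P = Dθ/2 = 4.007 m.
Hydraulic radius R = A/P = 2.546/4.007 = 0.6354 m.
Rearranging Manning's equation: n = (1/Q) A R^(2/3) S^(1/2) = (1/9.37) × 2.546 × 0.6354^(2/3) × √0.012 = 0.022.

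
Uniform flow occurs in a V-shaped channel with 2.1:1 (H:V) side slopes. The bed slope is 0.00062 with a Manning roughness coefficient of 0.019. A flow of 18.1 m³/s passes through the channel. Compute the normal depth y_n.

y_n = 2.47 m

Manning's equation rearranged: A R^(2/3) = nQ / (1·√S) = 0.019 × 18.1 / (√0.00062) = 13.81.
At y = 1.95 m: A R^(2/3) = 7.335 — too small.
At y = 3.13 m: A R^(2/3) = 25.91 — too large.
At y = 2.47 m: A R^(2/3) = 13.78 — ≈ 13.81.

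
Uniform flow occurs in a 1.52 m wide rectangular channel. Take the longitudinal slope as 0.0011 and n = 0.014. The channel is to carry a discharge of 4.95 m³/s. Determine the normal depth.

Manning's equation rearranged: A R^(2/3) = nQ / (1·√S) = 0.014 × 4.95 / (√0.0011) = 2.089.
At y = 2.41 m: A R^(2/3) = 2.541 — too large.
At y = 1.4 m: A R^(2/3) = 1.327 — too small.
At y = 2.04 m: A R^(2/3) = 2.091 — matches.

y_n = 2.04 m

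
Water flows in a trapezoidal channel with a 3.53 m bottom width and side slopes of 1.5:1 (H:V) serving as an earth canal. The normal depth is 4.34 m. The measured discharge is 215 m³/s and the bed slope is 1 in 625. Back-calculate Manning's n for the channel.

With bottom width b = 3.53 m and side slope z = 1.5: A = (b + zy)y = (3.53 + 1.5×4.34)×4.34 = 43.57 m²; P = b + 2y√(1+z²) = 3.53 + 2×4.34×1.803 = 19.18 m.
Hydraulic radius R = A/P = 43.57/19.18 = 2.272 m.
Rearranging Manning's equation: n = (1/Q) A R^(2/3) S^(1/2) = (1/215) × 43.57 × 2.272^(2/3) × √0.0016 = 0.014.

n = 0.014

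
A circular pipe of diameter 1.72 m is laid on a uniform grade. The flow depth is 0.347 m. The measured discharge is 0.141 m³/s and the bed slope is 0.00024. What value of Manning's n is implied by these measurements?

n = 0.013

For a circular section of diameter D = 1.72 m at depth y = 0.347 m, the central angle is θ = 2 arccos(1 − 2y/D) = 1.863 rad. Then A = (D²/8)(θ − sin θ) = 0.335 m² and P = Dθ/2 = 1.602 m.
Hydraulic radius R = A/P = 0.335/1.602 = 0.209 m.
Rearranging Manning's equation: n = (1/Q) A R^(2/3) S^(1/2) = (1/0.141) × 0.335 × 0.209^(2/3) × √0.00024 = 0.013.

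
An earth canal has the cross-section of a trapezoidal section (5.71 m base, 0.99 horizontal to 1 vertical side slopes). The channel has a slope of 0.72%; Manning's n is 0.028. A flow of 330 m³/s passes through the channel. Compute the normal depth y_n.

y_n = 5.14 m

Manning's equation rearranged: A R^(2/3) = nQ / (1·√S) = 0.028 × 330 / (√0.0072) = 108.9.
Trying y = 6.08 m: A R^(2/3) = 152.4 — high.
Trying y = 4.35 m: A R^(2/3) = 78.69 — low.
Trying y = 5.14 m: A R^(2/3) = 109 — matches.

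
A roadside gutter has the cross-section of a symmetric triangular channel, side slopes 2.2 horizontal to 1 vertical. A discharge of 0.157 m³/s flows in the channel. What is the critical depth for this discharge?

y_c = 0.253 m

At critical depth, Q² T / (g A³) = 1, i.e. A³/T = Q²/g = 0.157²/9.81 = 0.002513.
Trying y = 0.208 m: A³/T = 0.0009422 — low.
Trying y = 0.294 m: A³/T = 0.005316 — high.
Trying y = 0.253 m: A³/T = 0.002509 — ≈ 0.002513.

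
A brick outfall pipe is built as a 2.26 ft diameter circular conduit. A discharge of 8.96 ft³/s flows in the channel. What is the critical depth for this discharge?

y_c = 1.03 ft

At critical depth, Q² T / (g A³) = 1, i.e. A³/T = Q²/g = 8.96²/32.2 = 2.493.
At y = 1.15 ft: A³/T = 3.818 — over.
At y = 1.03 ft: A³/T = 2.505 — ≈ 2.493.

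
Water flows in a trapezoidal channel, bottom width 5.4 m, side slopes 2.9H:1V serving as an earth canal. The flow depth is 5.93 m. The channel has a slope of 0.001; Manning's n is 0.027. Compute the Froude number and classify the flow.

With bottom width b = 5.4 m and side slope z = 2.9: A = (b + zy)y = (5.4 + 2.9×5.93)×5.93 = 134 m²; P = b + 2y√(1+z²) = 5.4 + 2×5.93×3.068 = 41.78 m.
Hydraulic radius R = A/P = 134/41.78 = 3.207 m.
V = (1/n) R^(2/3) √S = (1/0.027) × 3.207^(2/3) × √0.001 = 2.547 m/s. Hydraulic depth D_h = A/T = 134/39.79 = 3.367 m.
Froude number Fr = V/√(g·D_h) = 2.547/√(9.81×3.367) = 0.443, which is less than 1, so the flow is subcritical.

subcritical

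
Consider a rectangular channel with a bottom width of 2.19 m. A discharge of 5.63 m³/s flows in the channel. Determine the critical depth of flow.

y_c = 0.877 m

For a rectangular channel, critical depth y_c = (q²/g)^(1/3) where q = Q/b = 5.63/2.19 = 2.571 m²/s.
So y_c = (2.571²/9.81)^(1/3) = 0.877 m.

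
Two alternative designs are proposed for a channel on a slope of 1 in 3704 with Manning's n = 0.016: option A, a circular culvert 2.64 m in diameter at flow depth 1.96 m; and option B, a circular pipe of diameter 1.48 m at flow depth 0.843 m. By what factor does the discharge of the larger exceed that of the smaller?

6.81

Channel A: For a circular section of diameter D = 2.64 m at depth y = 1.96 m, the central angle is θ = 2 arccos(1 − 2y/D) = 4.154 rad. Then A = (D²/8)(θ − sin θ) = 4.358 m² and P = Dθ/2 = 5.483 m. Hydraulic radius R = A/P = 4.358/5.483 = 0.7947 m. Q_A = (1/0.016)·4.358·0.7947^(2/3)·√0.00027 = 3.84 m³/s.
Channel B: For a circular section of diameter D = 1.48 m at depth y = 0.843 m, the central angle is θ = 2 arccos(1 − 2y/D) = 3.421 rad. Then A = (D²/8)(θ − sin θ) = 1.012 m² and P = Dθ/2 = 2.531 m. Hydraulic radius R = A/P = 1.012/2.531 = 0.3998 m. Q_B = (1/0.016)·1.012·0.3998^(2/3)·√0.00027 = 0.5641 m³/s.
The larger discharge is 3.84 m³/s and the smaller is 0.5641 m³/s; the ratio is 6.81.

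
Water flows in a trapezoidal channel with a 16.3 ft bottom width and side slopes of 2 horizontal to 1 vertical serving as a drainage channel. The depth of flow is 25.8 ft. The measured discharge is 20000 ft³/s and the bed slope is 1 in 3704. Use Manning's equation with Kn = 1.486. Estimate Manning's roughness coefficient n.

With bottom width b = 16.3 ft and side slope z = 2: A = (b + zy)y = (16.3 + 2×25.8)×25.8 = 1752 ft²; P = b + 2y√(1+z²) = 16.3 + 2×25.8×2.236 = 131.7 ft.
Hydraulic radius R = A/P = 1752/131.7 = 13.3 ft.
Rearranging Manning's equation: n = (1.486/Q) A R^(2/3) S^(1/2) = (1.486/20000) × 1752 × 13.3^(2/3) × √0.00027 = 0.012.

n = 0.012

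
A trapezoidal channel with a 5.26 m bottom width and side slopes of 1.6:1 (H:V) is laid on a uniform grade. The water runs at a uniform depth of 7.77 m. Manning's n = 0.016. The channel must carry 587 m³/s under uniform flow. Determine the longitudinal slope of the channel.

With bottom width b = 5.26 m and side slope z = 1.6: A = (b + zy)y = (5.26 + 1.6×7.77)×7.77 = 137.5 m²; P = b + 2y√(1+z²) = 5.26 + 2×7.77×1.887 = 34.58 m.
Hydraulic radius R = A/P = 137.5/34.58 = 3.975 m.
From Manning's equation, S = [nQ / (1 A R^(2/3))]² = [0.016 × 587 / (1 × 137.5 × 3.975^(2/3))]² = 0.000741.

S = 0.000741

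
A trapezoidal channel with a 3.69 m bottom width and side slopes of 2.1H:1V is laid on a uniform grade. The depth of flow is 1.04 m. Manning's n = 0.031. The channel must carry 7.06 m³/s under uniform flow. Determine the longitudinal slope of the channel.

With bottom width b = 3.69 m and side slope z = 2.1: A = (b + zy)y = (3.69 + 2.1×1.04)×1.04 = 6.109 m²; P = b + 2y√(1+z²) = 3.69 + 2×1.04×2.326 = 8.528 m.
Hydraulic radius R = A/P = 6.109/8.528 = 0.7163 m.
From Manning's equation, S = [nQ / (1 A R^(2/3))]² = [0.031 × 7.06 / (1 × 6.109 × 0.7163^(2/3))]² = 0.002.

S = 0.002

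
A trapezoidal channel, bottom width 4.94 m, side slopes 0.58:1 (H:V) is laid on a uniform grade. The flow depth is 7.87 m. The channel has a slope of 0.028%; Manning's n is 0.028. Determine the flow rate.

With bottom width b = 4.94 m and side slope z = 0.58: A = (b + zy)y = (4.94 + 0.58×7.87)×7.87 = 74.8 m²; P = b + 2y√(1+z²) = 4.94 + 2×7.87×1.156 = 23.14 m.
Hydraulic radius R = A/P = 74.8/23.14 = 3.233 m.
Manning's equation: Q = (1/n) A R^(2/3) S^(1/2) = (1/0.028) × 74.8 × 3.233^(2/3) × 0.00028^(1/2) = 97.7 m³/s.

Q = 97.7 m³/s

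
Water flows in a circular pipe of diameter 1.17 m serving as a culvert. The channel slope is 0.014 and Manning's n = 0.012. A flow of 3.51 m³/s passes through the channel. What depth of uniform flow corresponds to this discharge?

Manning's equation rearranged: A R^(2/3) = nQ / (1·√S) = 0.012 × 3.51 / (√0.014) = 0.356.
Try y = 0.908 m: A R^(2/3) = 0.4488 — too large.
Try y = 0.757 m: A R^(2/3) = 0.356 — close enough.

y_n = 0.757 m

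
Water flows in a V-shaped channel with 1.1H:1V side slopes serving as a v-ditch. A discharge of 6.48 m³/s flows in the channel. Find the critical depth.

y_c = 1.48 m

At critical depth, Q² T / (g A³) = 1, i.e. A³/T = Q²/g = 6.48²/9.81 = 4.28.
Try y = 1.21 m: A³/T = 1.569 — too small.
Try y = 1.81 m: A³/T = 11.75 — too large.
Try y = 1.48 m: A³/T = 4.296 — matches.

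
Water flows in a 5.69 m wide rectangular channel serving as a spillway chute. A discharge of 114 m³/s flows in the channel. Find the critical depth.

y_c = 3.45 m

For a rectangular channel, critical depth y_c = (q²/g)^(1/3) where q = Q/b = 114/5.69 = 20.04 m²/s.
So y_c = (20.04²/9.81)^(1/3) = 3.45 m.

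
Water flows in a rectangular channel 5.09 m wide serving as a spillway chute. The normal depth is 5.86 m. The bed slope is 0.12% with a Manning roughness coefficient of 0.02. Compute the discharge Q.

Q = 75.7 m³/s

Flow area A = b·y = 5.09 × 5.86 = 29.83 m². Wetted perimeter P = b + 2y = 5.09 + 2×5.86 = 16.81 m.
Hydraulic radius R = A/P = 29.83/16.81 = 1.774 m.
Manning's equation: Q = (1/n) A R^(2/3) S^(1/2) = (1/0.02) × 29.83 × 1.774^(2/3) × 0.0012^(1/2) = 75.7 m³/s.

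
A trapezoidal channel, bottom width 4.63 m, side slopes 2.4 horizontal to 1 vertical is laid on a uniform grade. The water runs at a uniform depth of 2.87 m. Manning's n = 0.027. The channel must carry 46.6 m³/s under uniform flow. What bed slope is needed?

S = 0.000719

With bottom width b = 4.63 m and side slope z = 2.4: A = (b + zy)y = (4.63 + 2.4×2.87)×2.87 = 33.06 m²; P = b + 2y√(1+z²) = 4.63 + 2×2.87×2.6 = 19.55 m.
Hydraulic radius R = A/P = 33.06/19.55 = 1.691 m.
From Manning's equation, S = [nQ / (1 A R^(2/3))]² = [0.027 × 46.6 / (1 × 33.06 × 1.691^(2/3))]² = 0.000719.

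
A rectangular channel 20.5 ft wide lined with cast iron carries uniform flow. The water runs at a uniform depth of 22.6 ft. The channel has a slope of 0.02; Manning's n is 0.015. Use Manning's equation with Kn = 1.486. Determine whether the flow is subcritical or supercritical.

supercritical

Flow area A = b·y = 20.5 × 22.6 = 463.3 ft². Wetted perimeter P = b + 2y = 20.5 + 2×22.6 = 65.7 ft.
Hydraulic radius R = A/P = 463.3/65.7 = 7.052 ft.
V = (1.486/n) R^(2/3) √S = (1.486/0.015) × 7.052^(2/3) × √0.02 = 51.52 ft/s. Hydraulic depth D_h = A/T = 463.3/20.5 = 22.6 ft.
Froude number Fr = V/√(g·D_h) = 51.52/√(32.2×22.6) = 1.91, which is greater than 1, so the flow is supercritical.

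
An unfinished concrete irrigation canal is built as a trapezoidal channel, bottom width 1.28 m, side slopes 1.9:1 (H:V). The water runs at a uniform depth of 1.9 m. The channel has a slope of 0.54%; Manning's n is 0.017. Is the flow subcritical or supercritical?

supercritical

With bottom width b = 1.28 m and side slope z = 1.9: A = (b + zy)y = (1.28 + 1.9×1.9)×1.9 = 9.291 m²; P = b + 2y√(1+z²) = 1.28 + 2×1.9×2.147 = 9.439 m.
Hydraulic radius R = A/P = 9.291/9.439 = 0.9843 m.
V = (1/n) R^(2/3) √S = (1/0.017) × 0.9843^(2/3) × √0.0054 = 4.277 m/s. Hydraulic depth D_h = A/T = 9.291/8.5 = 1.093 m.
Froude number Fr = V/√(g·D_h) = 4.277/√(9.81×1.093) = 1.31, which is greater than 1, so the flow is supercritical.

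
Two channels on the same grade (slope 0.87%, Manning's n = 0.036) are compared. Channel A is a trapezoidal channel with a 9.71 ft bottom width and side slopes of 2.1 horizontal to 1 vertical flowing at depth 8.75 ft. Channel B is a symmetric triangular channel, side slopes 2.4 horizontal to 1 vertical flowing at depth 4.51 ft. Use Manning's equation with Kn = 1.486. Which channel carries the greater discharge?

channel A

Channel A: With bottom width b = 9.71 ft and side slope z = 2.1: A = (b + zy)y = (9.71 + 2.1×8.75)×8.75 = 245.7 ft²; P = b + 2y√(1+z²) = 9.71 + 2×8.75×2.326 = 50.41 ft. Hydraulic radius R = A/P = 245.7/50.41 = 4.875 ft. Q_A = (1.486/0.036)·245.7·4.875^(2/3)·√0.0087 = 2720 ft³/s.
Channel B: For a triangular section with side slope z = 2.4: A = zy² = 2.4×4.51² = 48.82 ft²; P = 2y√(1+z²) = 2×4.51×2.6 = 23.45 ft. Hydraulic radius R = A/P = 48.82/23.45 = 2.082 ft. Q_B = (1.486/0.036)·48.82·2.082^(2/3)·√0.0087 = 306.4 ft³/s.
Q_A = 2720 ft³/s vs Q_B = 306.4 ft³/s, so channel A carries more.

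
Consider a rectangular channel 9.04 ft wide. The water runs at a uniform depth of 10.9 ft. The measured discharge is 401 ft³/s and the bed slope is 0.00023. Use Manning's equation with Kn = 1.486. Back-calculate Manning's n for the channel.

Flow area A = b·y = 9.04 × 10.9 = 98.54 ft². Wetted perimeter P = b + 2y = 9.04 + 2×10.9 = 30.84 ft.
Hydraulic radius R = A/P = 98.54/30.84 = 3.195 ft.
Rearranging Manning's equation: n = (1.486/Q) A R^(2/3) S^(1/2) = (1.486/401) × 98.54 × 3.195^(2/3) × √0.00023 = 0.012.

n = 0.012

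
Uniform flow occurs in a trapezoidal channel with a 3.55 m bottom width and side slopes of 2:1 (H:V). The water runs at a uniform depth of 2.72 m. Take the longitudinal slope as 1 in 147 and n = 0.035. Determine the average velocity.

V = 3.16 m/s

With bottom width b = 3.55 m and side slope z = 2: A = (b + zy)y = (3.55 + 2×2.72)×2.72 = 24.45 m²; P = b + 2y√(1+z²) = 3.55 + 2×2.72×2.236 = 15.71 m.
Hydraulic radius R = A/P = 24.45/15.71 = 1.556 m.
From Manning's equation, V = (1/n) R^(2/3) S^(1/2) = (1/0.035) × 1.556^(2/3) × 0.006803^(1/2) = 3.16 m/s.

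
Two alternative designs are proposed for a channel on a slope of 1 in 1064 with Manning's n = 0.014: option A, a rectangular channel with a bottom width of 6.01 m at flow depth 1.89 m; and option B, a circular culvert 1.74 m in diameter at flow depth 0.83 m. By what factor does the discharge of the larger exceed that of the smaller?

19.9

Channel A: Flow area A = b·y = 6.01 × 1.89 = 11.36 m². Wetted perimeter P = b + 2y = 6.01 + 2×1.89 = 9.79 m. Hydraulic radius R = A/P = 11.36/9.79 = 1.16 m. Q_A = (1/0.014)·11.36·1.16^(2/3)·√0.0009398 = 27.46 m³/s.
Channel B: For a circular section of diameter D = 1.74 m at depth y = 0.83 m, the central angle is θ = 2 arccos(1 − 2y/D) = 3.05 rad. Then A = (D²/8)(θ − sin θ) = 1.119 m² and P = Dθ/2 = 2.653 m. Hydraulic radius R = A/P = 1.119/2.653 = 0.4219 m. Q_B = (1/0.014)·1.119·0.4219^(2/3)·√0.0009398 = 1.379 m³/s.
The larger discharge is 27.46 m³/s and the smaller is 1.379 m³/s; the ratio is 19.9.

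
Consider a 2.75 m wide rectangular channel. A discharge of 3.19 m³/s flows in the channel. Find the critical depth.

y_c = 0.516 m

For a rectangular channel, critical depth y_c = (q²/g)^(1/3) where q = Q/b = 3.19/2.75 = 1.16 m²/s.
So y_c = (1.16²/9.81)^(1/3) = 0.516 m.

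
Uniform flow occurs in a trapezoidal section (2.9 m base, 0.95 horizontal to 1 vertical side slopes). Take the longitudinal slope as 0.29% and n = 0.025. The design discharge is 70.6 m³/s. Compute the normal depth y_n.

Manning's equation rearranged: A R^(2/3) = nQ / (1·√S) = 0.025 × 70.6 / (√0.0029) = 32.78.
Trying y = 4.4 m: A R^(2/3) = 50.62 — too large.
Trying y = 3.15 m: A R^(2/3) = 25.41 — too small.
Trying y = 3.57 m: A R^(2/3) = 32.76 — matches.

y_n = 3.57 m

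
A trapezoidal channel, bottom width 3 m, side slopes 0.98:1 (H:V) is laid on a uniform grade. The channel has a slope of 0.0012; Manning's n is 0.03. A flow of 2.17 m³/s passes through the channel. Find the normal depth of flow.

Manning's equation rearranged: A R^(2/3) = nQ / (1·√S) = 0.03 × 2.17 / (√0.0012) = 1.879.
At y = 0.916 m: A R^(2/3) = 2.656 — high.
At y = 0.75 m: A R^(2/3) = 1.879 — matches.

y_n = 0.75 m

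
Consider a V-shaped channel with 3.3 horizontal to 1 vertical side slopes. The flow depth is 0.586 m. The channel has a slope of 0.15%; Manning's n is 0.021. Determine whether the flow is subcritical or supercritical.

For a triangular section with side slope z = 3.3: A = zy² = 3.3×0.586² = 1.133 m²; P = 2y√(1+z²) = 2×0.586×3.448 = 4.041 m.
Hydraulic radius R = A/P = 1.133/4.041 = 0.2804 m.
V = (1/n) R^(2/3) √S = (1/0.021) × 0.2804^(2/3) × √0.0015 = 0.7901 m/s. Hydraulic depth D_h = A/T = 1.133/3.868 = 0.293 m.
Froude number Fr = V/√(g·D_h) = 0.7901/√(9.81×0.293) = 0.466, which is less than 1, so the flow is subcritical.

subcritical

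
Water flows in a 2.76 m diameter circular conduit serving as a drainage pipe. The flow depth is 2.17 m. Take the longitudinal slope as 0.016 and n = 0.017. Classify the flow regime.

For a circular section of diameter D = 2.76 m at depth y = 2.17 m, the central angle is θ = 2 arccos(1 − 2y/D) = 4.361 rad. Then A = (D²/8)(θ − sin θ) = 5.046 m² and P = Dθ/2 = 6.018 m.
Hydraulic radius R = A/P = 5.046/6.018 = 0.8385 m.
V = (1/n) R^(2/3) √S = (1/0.017) × 0.8385^(2/3) × √0.016 = 6.617 m/s. Hydraulic depth D_h = A/T = 5.046/2.263 = 2.23 m.
Froude number Fr = V/√(g·D_h) = 6.617/√(9.81×2.23) = 1.41, which is greater than 1, so the flow is supercritical.

supercritical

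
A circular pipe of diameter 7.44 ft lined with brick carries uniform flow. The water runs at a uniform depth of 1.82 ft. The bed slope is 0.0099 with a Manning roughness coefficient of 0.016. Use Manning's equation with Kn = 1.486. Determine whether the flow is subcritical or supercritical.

For a circular section of diameter D = 7.44 ft at depth y = 1.82 ft, the central angle is θ = 2 arccos(1 − 2y/D) = 2.069 rad. Then A = (D²/8)(θ − sin θ) = 8.243 ft² and P = Dθ/2 = 7.698 ft.
Hydraulic radius R = A/P = 8.243/7.698 = 1.071 ft.
V = (1.486/n) R^(2/3) √S = (1.486/0.016) × 1.071^(2/3) × √0.0099 = 9.671 ft/s. Hydraulic depth D_h = A/T = 8.243/6.396 = 1.289 ft.
Froude number Fr = V/√(g·D_h) = 9.671/√(32.2×1.289) = 1.5, which is greater than 1, so the flow is supercritical.

supercritical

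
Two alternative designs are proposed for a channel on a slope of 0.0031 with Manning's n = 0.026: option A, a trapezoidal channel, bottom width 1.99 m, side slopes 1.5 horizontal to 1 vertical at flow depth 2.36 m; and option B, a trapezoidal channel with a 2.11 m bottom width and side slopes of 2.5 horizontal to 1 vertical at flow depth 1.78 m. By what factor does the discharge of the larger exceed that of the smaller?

Channel A: With bottom width b = 1.99 m and side slope z = 1.5: A = (b + zy)y = (1.99 + 1.5×2.36)×2.36 = 13.05 m²; P = b + 2y√(1+z²) = 1.99 + 2×2.36×1.803 = 10.5 m. Hydraulic radius R = A/P = 13.05/10.5 = 1.243 m. Q_A = (1/0.026)·13.05·1.243^(2/3)·√0.0031 = 32.31 m³/s.
Channel B: With bottom width b = 2.11 m and side slope z = 2.5: A = (b + zy)y = (2.11 + 2.5×1.78)×1.78 = 11.68 m²; P = b + 2y√(1+z²) = 2.11 + 2×1.78×2.693 = 11.7 m. Hydraulic radius R = A/P = 11.68/11.7 = 0.9984 m. Q_B = (1/0.026)·11.68·0.9984^(2/3)·√0.0031 = 24.98 m³/s.
The larger discharge is 32.31 m³/s and the smaller is 24.98 m³/s; the ratio is 1.29.

1.29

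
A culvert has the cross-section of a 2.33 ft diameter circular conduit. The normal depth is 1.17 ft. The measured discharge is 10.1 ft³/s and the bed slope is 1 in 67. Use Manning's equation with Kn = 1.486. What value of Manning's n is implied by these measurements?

For a circular section of diameter D = 2.33 ft at depth y = 1.17 ft, the central angle is θ = 2 arccos(1 − 2y/D) = 3.15 rad. Then A = (D²/8)(θ − sin θ) = 2.144 ft² and P = Dθ/2 = 3.67 ft.
Hydraulic radius R = A/P = 2.144/3.67 = 0.5841 ft.
Rearranging Manning's equation: n = (1.486/Q) A R^(2/3) S^(1/2) = (1.486/10.1) × 2.144 × 0.5841^(2/3) × √0.01493 = 0.0269.

n = 0.0269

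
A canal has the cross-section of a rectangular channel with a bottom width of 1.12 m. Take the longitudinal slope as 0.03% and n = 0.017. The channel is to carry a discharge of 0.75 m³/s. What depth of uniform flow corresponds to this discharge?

Manning's equation rearranged: A R^(2/3) = nQ / (1·√S) = 0.017 × 0.75 / (√0.0003) = 0.7361.
Try y = 1.47 m: A R^(2/3) = 0.902 — too large.
Try y = 1.08 m: A R^(2/3) = 0.622 — too small.
Try y = 1.24 m: A R^(2/3) = 0.736 — ≈ 0.7361.

y_n = 1.24 m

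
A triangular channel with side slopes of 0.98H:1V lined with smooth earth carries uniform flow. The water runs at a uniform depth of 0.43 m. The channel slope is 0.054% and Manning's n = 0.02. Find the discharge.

Q = 0.0596 m³/s

For a triangular section with side slope z = 0.98: A = zy² = 0.98×0.43² = 0.1812 m²; P = 2y√(1+z²) = 2×0.43×1.4 = 1.204 m.
Hydraulic radius R = A/P = 0.1812/1.204 = 0.1505 m.
Manning's equation: Q = (1/n) A R^(2/3) S^(1/2) = (1/0.02) × 0.1812 × 0.1505^(2/3) × 0.00054^(1/2) = 0.0596 m³/s.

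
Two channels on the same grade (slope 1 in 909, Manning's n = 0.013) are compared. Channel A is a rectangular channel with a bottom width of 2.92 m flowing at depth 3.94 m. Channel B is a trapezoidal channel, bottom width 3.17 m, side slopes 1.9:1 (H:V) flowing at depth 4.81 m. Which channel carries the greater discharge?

channel B

Channel A: Flow area A = b·y = 2.92 × 3.94 = 11.5 m². Wetted perimeter P = b + 2y = 2.92 + 2×3.94 = 10.8 m. Hydraulic radius R = A/P = 11.5/10.8 = 1.065 m. Q_A = (1/0.013)·11.5·1.065^(2/3)·√0.0011 = 30.62 m³/s.
Channel B: With bottom width b = 3.17 m and side slope z = 1.9: A = (b + zy)y = (3.17 + 1.9×4.81)×4.81 = 59.21 m²; P = b + 2y√(1+z²) = 3.17 + 2×4.81×2.147 = 23.83 m. Hydraulic radius R = A/P = 59.21/23.83 = 2.485 m. Q_B = (1/0.013)·59.21·2.485^(2/3)·√0.0011 = 277.1 m³/s.
Q_A = 30.62 m³/s vs Q_B = 277.1 m³/s, so channel B carries more.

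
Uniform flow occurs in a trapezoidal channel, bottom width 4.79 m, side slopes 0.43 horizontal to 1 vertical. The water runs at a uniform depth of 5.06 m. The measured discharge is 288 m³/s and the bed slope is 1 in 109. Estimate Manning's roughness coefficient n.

n = 0.02

With bottom width b = 4.79 m and side slope z = 0.43: A = (b + zy)y = (4.79 + 0.43×5.06)×5.06 = 35.25 m²; P = b + 2y√(1+z²) = 4.79 + 2×5.06×1.089 = 15.81 m.
Hydraulic radius R = A/P = 35.25/15.81 = 2.23 m.
Rearranging Manning's equation: n = (1/Q) A R^(2/3) S^(1/2) = (1/288) × 35.25 × 2.23^(2/3) × √0.009174 = 0.02.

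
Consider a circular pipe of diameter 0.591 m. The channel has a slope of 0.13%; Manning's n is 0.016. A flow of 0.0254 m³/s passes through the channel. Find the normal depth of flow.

Manning's equation rearranged: A R^(2/3) = nQ / (1·√S) = 0.016 × 0.0254 / (√0.0013) = 0.01127.
Try y = 0.112 m: A R^(2/3) = 0.006018 — low.
Try y = 0.153 m: A R^(2/3) = 0.01125 — close enough.

y_n = 0.153 m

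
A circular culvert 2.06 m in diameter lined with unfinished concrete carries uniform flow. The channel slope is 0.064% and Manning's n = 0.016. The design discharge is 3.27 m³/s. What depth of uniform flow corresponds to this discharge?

y_n = 1.63 m

Manning's equation rearranged: A R^(2/3) = nQ / (1·√S) = 0.016 × 3.27 / (√0.00064) = 2.068.
Trying y = 1.38 m: A R^(2/3) = 1.69 — too small.
Trying y = 1.92 m: A R^(2/3) = 2.303 — too large.
Trying y = 1.63 m: A R^(2/3) = 2.07 — matches.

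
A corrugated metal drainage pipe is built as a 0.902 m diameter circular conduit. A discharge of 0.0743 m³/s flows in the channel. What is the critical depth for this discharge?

At critical depth, Q² T / (g A³) = 1, i.e. A³/T = Q²/g = 0.0743²/9.81 = 0.0005627.
Trying y = 0.181 m: A³/T = 0.001057 — over.
Trying y = 0.136 m: A³/T = 0.000344 — short.
Trying y = 0.154 m: A³/T = 0.0005609 — close enough.

y_c = 0.154 m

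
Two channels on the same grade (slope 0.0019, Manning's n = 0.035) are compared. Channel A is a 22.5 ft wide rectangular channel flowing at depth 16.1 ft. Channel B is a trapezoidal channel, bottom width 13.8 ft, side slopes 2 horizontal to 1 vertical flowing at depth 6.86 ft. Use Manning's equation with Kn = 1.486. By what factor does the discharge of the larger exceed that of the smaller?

Channel A: Flow area A = b·y = 22.5 × 16.1 = 362.3 ft². Wetted perimeter P = b + 2y = 22.5 + 2×16.1 = 54.7 ft. Hydraulic radius R = A/P = 362.3/54.7 = 6.622 ft. Q_A = (1.486/0.035)·362.3·6.622^(2/3)·√0.0019 = 2364 ft³/s.
Channel B: With bottom width b = 13.8 ft and side slope z = 2: A = (b + zy)y = (13.8 + 2×6.86)×6.86 = 188.8 ft²; P = b + 2y√(1+z²) = 13.8 + 2×6.86×2.236 = 44.48 ft. Hydraulic radius R = A/P = 188.8/44.48 = 4.244 ft. Q_B = (1.486/0.035)·188.8·4.244^(2/3)·√0.0019 = 915.9 ft³/s.
The larger discharge is 2364 ft³/s and the smaller is 915.9 ft³/s; the ratio is 2.58.

2.58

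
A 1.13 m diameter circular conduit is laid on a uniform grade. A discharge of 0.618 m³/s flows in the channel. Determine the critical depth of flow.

y_c = 0.429 m

At critical depth, Q² T / (g A³) = 1, i.e. A³/T = Q²/g = 0.618²/9.81 = 0.03893.
At y = 0.32 m: A³/T = 0.01251 — too small.
At y = 0.537 m: A³/T = 0.09188 — too large.
At y = 0.429 m: A³/T = 0.03884 — close enough.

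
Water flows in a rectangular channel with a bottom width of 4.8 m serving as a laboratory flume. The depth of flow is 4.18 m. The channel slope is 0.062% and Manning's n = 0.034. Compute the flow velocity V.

V = 0.97 m/s

Flow area A = b·y = 4.8 × 4.18 = 20.06 m². Wetted perimeter P = b + 2y = 4.8 + 2×4.18 = 13.16 m.
Hydraulic radius R = A/P = 20.06/13.16 = 1.525 m.
From Manning's equation, V = (1/n) R^(2/3) S^(1/2) = (1/0.034) × 1.525^(2/3) × 0.00062^(1/2) = 0.97 m/s.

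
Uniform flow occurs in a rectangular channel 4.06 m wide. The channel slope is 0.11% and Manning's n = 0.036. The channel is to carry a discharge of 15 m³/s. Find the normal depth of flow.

Manning's equation rearranged: A R^(2/3) = nQ / (1·√S) = 0.036 × 15 / (√0.0011) = 16.28.
Try y = 4.11 m: A R^(2/3) = 20.47 — too large.
Try y = 2.84 m: A R^(2/3) = 12.9 — too small.
Try y = 3.41 m: A R^(2/3) = 16.26 — close enough.

y_n = 3.41 m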